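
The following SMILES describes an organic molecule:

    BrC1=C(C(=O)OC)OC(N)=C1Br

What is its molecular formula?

Walk through each heavy atom and fill implicit hydrogens from standard valence (C 4, N 3, O 2, S 2, halogen 1):
  atom 1: Br (halogen, monovalent) → 0 H
  atom 2: C, bond orders sum to 4 (valence 4) → 0 H
  atom 3: C, bond orders sum to 4 (valence 4) → 0 H
  atom 4: C, bond orders sum to 4 (valence 4) → 0 H
  atom 5: O, bond orders sum to 2 (valence 2) → 0 H
  atom 6: O, bond orders sum to 2 (valence 2) → 0 H
  atom 7: C, bond orders sum to 1 (valence 4) → 3 H
  atom 8: O, bond orders sum to 2 (valence 2) → 0 H
  atom 9: C, bond orders sum to 4 (valence 4) → 0 H
  atom 10: N, bond orders sum to 1 (valence 3) → 2 H
  atom 11: C, bond orders sum to 4 (valence 4) → 0 H
  atom 12: Br (halogen, monovalent) → 0 H
Totals → C:6, H:5, Br:2, N:1, O:3.
In Hill order: C6H5Br2NO3.

C6H5Br2NO3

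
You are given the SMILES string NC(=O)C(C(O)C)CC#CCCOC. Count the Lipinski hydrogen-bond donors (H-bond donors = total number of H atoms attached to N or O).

Donors: find every N or O and count the H atoms it carries.
  atom 1 (N): bond orders sum to 1 → 2 H
  atom 3 (O): bond orders sum to 2 → 0 H
  atom 6 (O): bond orders sum to 1 → 1 H
  atom 13 (O): bond orders sum to 2 → 0 H
Lipinski HBD = 3.

3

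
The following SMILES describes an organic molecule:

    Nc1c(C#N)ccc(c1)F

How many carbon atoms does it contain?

Count every carbon token in the SMILES (each C, including those in ring-closure positions and inside branches).
Carbon count: 7.

7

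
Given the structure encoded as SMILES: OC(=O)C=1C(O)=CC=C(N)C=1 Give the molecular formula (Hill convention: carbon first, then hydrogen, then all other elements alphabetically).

Walk through each heavy atom and fill implicit hydrogens from standard valence (C 4, N 3, O 2, S 2, halogen 1):
  atom 1: O, bond orders sum to 1 (valence 2) → 1 H
  atom 2: C, bond orders sum to 4 (valence 4) → 0 H
  atom 3: O, bond orders sum to 2 (valence 2) → 0 H
  atom 4: C, bond orders sum to 4 (valence 4) → 0 H
  atom 5: C, bond orders sum to 4 (valence 4) → 0 H
  atom 6: O, bond orders sum to 1 (valence 2) → 1 H
  atom 7: C, bond orders sum to 3 (valence 4) → 1 H
  atom 8: C, bond orders sum to 3 (valence 4) → 1 H
  atom 9: C, bond orders sum to 4 (valence 4) → 0 H
  atom 10: N, bond orders sum to 1 (valence 3) → 2 H
  atom 11: C, bond orders sum to 3 (valence 4) → 1 H
Totals → C:7, H:7, N:1, O:3.

C7H7NO3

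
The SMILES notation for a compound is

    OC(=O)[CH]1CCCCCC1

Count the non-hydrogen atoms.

10

Every atom symbol written in the SMILES (organic subset) is one heavy atom; implicit H are not written.
Heavy atoms by element → C:8, O:2.
Total: 10.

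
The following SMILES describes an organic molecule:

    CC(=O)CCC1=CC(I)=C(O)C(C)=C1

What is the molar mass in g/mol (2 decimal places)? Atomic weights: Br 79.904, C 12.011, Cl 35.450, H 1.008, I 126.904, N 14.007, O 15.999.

304.13 g/mol

First, the molecular formula is C11H13IO2 (counting implicit H from valence).
  C: 11 × 12.011 = 132.121
  H: 13 × 1.008 = 13.104
  I: 1 × 126.904 = 126.904
  O: 2 × 15.999 = 31.998
Sum: 11×12.011 + 13×1.008 + 1×126.904 + 2×15.999 = 304.127 → 304.13 g/mol.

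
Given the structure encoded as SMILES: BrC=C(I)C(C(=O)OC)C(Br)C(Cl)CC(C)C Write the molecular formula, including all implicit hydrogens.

C11H16Br2ClIO2

Walk through each heavy atom and fill implicit hydrogens from standard valence (C 4, N 3, O 2, S 2, halogen 1):
  atom 1: Br (halogen, monovalent) → 0 H
  atom 2: C, bond orders sum to 3 (valence 4) → 1 H
  atom 3: C, bond orders sum to 4 (valence 4) → 0 H
  atom 4: I (halogen, monovalent) → 0 H
  atom 5: C, bond orders sum to 3 (valence 4) → 1 H
  atom 6: C, bond orders sum to 4 (valence 4) → 0 H
  atom 7: O, bond orders sum to 2 (valence 2) → 0 H
  atom 8: O, bond orders sum to 2 (valence 2) → 0 H
  atom 9: C, bond orders sum to 1 (valence 4) → 3 H
  atom 10: C, bond orders sum to 3 (valence 4) → 1 H
  atom 11: Br (halogen, monovalent) → 0 H
  atom 12: C, bond orders sum to 3 (valence 4) → 1 H
  atom 13: Cl (halogen, monovalent) → 0 H
  atom 14: C, bond orders sum to 2 (valence 4) → 2 H
  atom 15: C, bond orders sum to 3 (valence 4) → 1 H
  atom 16: C, bond orders sum to 1 (valence 4) → 3 H
  atom 17: C, bond orders sum to 1 (valence 4) → 3 H
Totals → C:11, H:16, Br:2, Cl:1, I:1, O:2.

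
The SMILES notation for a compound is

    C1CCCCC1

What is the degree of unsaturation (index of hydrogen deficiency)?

1

Degree of unsaturation = (number of rings) + (number of π bonds).
Ring closures in the SMILES: 1.
π bonds: none → 0 DoU from unsaturation.
Total DoU = 1 + 0 = 1.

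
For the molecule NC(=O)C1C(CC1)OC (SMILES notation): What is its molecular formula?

C6H11NO2

Walk through each heavy atom and fill implicit hydrogens from standard valence (C 4, N 3, O 2, S 2, halogen 1):
  atom 1: N, bond orders sum to 1 (valence 3) → 2 H
  atom 2: C, bond orders sum to 4 (valence 4) → 0 H
  atom 3: O, bond orders sum to 2 (valence 2) → 0 H
  atom 4: C, bond orders sum to 3 (valence 4) → 1 H
  atom 5: C, bond orders sum to 3 (valence 4) → 1 H
  atom 6: C, bond orders sum to 2 (valence 4) → 2 H
  atom 7: C, bond orders sum to 2 (valence 4) → 2 H
  atom 8: O, bond orders sum to 2 (valence 2) → 0 H
  atom 9: C, bond orders sum to 1 (valence 4) → 3 H
Totals → C:6, H:11, N:1, O:2.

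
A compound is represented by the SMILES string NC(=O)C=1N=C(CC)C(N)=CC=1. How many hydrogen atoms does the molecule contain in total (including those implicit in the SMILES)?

11

Walk through each heavy atom and fill implicit hydrogens from standard valence (C 4, N 3, O 2, S 2, halogen 1):
  atom 1: N, bond orders sum to 1 (valence 3) → 2 H
  atom 2: C, bond orders sum to 4 (valence 4) → 0 H
  atom 3: O, bond orders sum to 2 (valence 2) → 0 H
  atom 4: C, bond orders sum to 4 (valence 4) → 0 H
  atom 5: N, bond orders sum to 3 (valence 3) → 0 H
  atom 6: C, bond orders sum to 4 (valence 4) → 0 H
  atom 7: C, bond orders sum to 2 (valence 4) → 2 H
  atom 8: C, bond orders sum to 1 (valence 4) → 3 H
  atom 9: C, bond orders sum to 4 (valence 4) → 0 H
  atom 10: N, bond orders sum to 1 (valence 3) → 2 H
  atom 11: C, bond orders sum to 3 (valence 4) → 1 H
  atom 12: C, bond orders sum to 3 (valence 4) → 1 H
Total hydrogens: 11.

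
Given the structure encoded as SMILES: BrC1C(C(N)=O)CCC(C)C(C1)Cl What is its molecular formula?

Walk through each heavy atom and fill implicit hydrogens from standard valence (C 4, N 3, O 2, S 2, halogen 1):
  atom 1: Br (halogen, monovalent) → 0 H
  atom 2: C, bond orders sum to 3 (valence 4) → 1 H
  atom 3: C, bond orders sum to 3 (valence 4) → 1 H
  atom 4: C, bond orders sum to 4 (valence 4) → 0 H
  atom 5: N, bond orders sum to 1 (valence 3) → 2 H
  atom 6: O, bond orders sum to 2 (valence 2) → 0 H
  atom 7: C, bond orders sum to 2 (valence 4) → 2 H
  atom 8: C, bond orders sum to 2 (valence 4) → 2 H
  atom 9: C, bond orders sum to 3 (valence 4) → 1 H
  atom 10: C, bond orders sum to 1 (valence 4) → 3 H
  atom 11: C, bond orders sum to 3 (valence 4) → 1 H
  atom 12: C, bond orders sum to 2 (valence 4) → 2 H
  atom 13: Cl (halogen, monovalent) → 0 H
Totals → C:9, H:15, Br:1, Cl:1, N:1, O:1.

C9H15BrClNO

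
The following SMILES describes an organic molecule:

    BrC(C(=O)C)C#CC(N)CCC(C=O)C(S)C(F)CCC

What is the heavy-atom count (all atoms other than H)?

21

Every atom symbol written in the SMILES (organic subset) is one heavy atom; implicit H are not written.
Heavy atoms by element → Br:1, C:15, F:1, N:1, O:2, S:1.
Total: 21.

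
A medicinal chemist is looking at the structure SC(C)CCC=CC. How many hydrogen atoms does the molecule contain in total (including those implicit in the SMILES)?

Walk through each heavy atom and fill implicit hydrogens from standard valence (C 4, N 3, O 2, S 2, halogen 1):
  atom 1: S, bond orders sum to 1 (valence 2) → 1 H
  atom 2: C, bond orders sum to 3 (valence 4) → 1 H
  atom 3: C, bond orders sum to 1 (valence 4) → 3 H
  atom 4: C, bond orders sum to 2 (valence 4) → 2 H
  atom 5: C, bond orders sum to 2 (valence 4) → 2 H
  atom 6: C, bond orders sum to 3 (valence 4) → 1 H
  atom 7: C, bond orders sum to 3 (valence 4) → 1 H
  atom 8: C, bond orders sum to 1 (valence 4) → 3 H
Total hydrogens: 14.

14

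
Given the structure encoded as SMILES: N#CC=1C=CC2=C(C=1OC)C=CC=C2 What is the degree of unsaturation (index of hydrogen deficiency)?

Degree of unsaturation = (number of rings) + (number of π bonds).
Ring closures in the SMILES: 2.
π bonds: 5 double bonds (each 1 DoU), 1 triple bond (each 2 DoU) → 7 DoU from unsaturation.
Total DoU = 2 + 7 = 9.

9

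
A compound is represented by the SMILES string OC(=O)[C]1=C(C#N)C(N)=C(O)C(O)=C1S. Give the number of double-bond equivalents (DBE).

7

Molecular formula: C8H6N2O4S.
DoU = (2C + 2 + N − H − X) / 2, where X is the halogen count and O/S are ignored.
    = (2·8 + 2 + 2 − 6 − 0) / 2 = 14 / 2 = 7.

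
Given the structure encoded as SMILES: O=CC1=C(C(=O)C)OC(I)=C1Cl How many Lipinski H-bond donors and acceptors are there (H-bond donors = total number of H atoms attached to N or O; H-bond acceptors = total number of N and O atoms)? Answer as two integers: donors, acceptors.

0, 3

Donors: find every N or O and count the H atoms it carries.
  atom 1 (O): bond orders sum to 2 → 0 H
  atom 6 (O): bond orders sum to 2 → 0 H
  atom 8 (O): bond orders sum to 2 → 0 H
Lipinski HBD = 0.
Acceptors: N atoms = 0, O atoms = 3 → HBA = 3.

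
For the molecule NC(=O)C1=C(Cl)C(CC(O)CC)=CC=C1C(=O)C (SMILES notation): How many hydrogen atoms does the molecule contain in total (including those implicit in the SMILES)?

Walk through each heavy atom and fill implicit hydrogens from standard valence (C 4, N 3, O 2, S 2, halogen 1):
  atom 1: N, bond orders sum to 1 (valence 3) → 2 H
  atom 2: C, bond orders sum to 4 (valence 4) → 0 H
  atom 3: O, bond orders sum to 2 (valence 2) → 0 H
  atom 4: C, bond orders sum to 4 (valence 4) → 0 H
  atom 5: C, bond orders sum to 4 (valence 4) → 0 H
  atom 6: Cl (halogen, monovalent) → 0 H
  atom 7: C, bond orders sum to 4 (valence 4) → 0 H
  atom 8: C, bond orders sum to 2 (valence 4) → 2 H
  atom 9: C, bond orders sum to 3 (valence 4) → 1 H
  atom 10: O, bond orders sum to 1 (valence 2) → 1 H
  atom 11: C, bond orders sum to 2 (valence 4) → 2 H
  atom 12: C, bond orders sum to 1 (valence 4) → 3 H
  atom 13: C, bond orders sum to 3 (valence 4) → 1 H
  atom 14: C, bond orders sum to 3 (valence 4) → 1 H
  atom 15: C, bond orders sum to 4 (valence 4) → 0 H
  atom 16: C, bond orders sum to 4 (valence 4) → 0 H
  atom 17: O, bond orders sum to 2 (valence 2) → 0 H
  atom 18: C, bond orders sum to 1 (valence 4) → 3 H
Total hydrogens: 16.

16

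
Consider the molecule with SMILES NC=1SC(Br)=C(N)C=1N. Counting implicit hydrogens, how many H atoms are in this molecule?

6

Walk through each heavy atom and fill implicit hydrogens from standard valence (C 4, N 3, O 2, S 2, halogen 1):
  atom 1: N, bond orders sum to 1 (valence 3) → 2 H
  atom 2: C, bond orders sum to 4 (valence 4) → 0 H
  atom 3: S, bond orders sum to 2 (valence 2) → 0 H
  atom 4: C, bond orders sum to 4 (valence 4) → 0 H
  atom 5: Br (halogen, monovalent) → 0 H
  atom 6: C, bond orders sum to 4 (valence 4) → 0 H
  atom 7: N, bond orders sum to 1 (valence 3) → 2 H
  atom 8: C, bond orders sum to 4 (valence 4) → 0 H
  atom 9: N, bond orders sum to 1 (valence 3) → 2 H
Total hydrogens: 6.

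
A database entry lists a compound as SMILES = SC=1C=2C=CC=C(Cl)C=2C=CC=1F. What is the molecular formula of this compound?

C10H6ClFS

Walk through each heavy atom and fill implicit hydrogens from standard valence (C 4, N 3, O 2, S 2, halogen 1):
  atom 1: S, bond orders sum to 1 (valence 2) → 1 H
  atom 2: C, bond orders sum to 4 (valence 4) → 0 H
  atom 3: C, bond orders sum to 4 (valence 4) → 0 H
  atom 4: C, bond orders sum to 3 (valence 4) → 1 H
  atom 5: C, bond orders sum to 3 (valence 4) → 1 H
  atom 6: C, bond orders sum to 3 (valence 4) → 1 H
  atom 7: C, bond orders sum to 4 (valence 4) → 0 H
  atom 8: Cl (halogen, monovalent) → 0 H
  atom 9: C, bond orders sum to 4 (valence 4) → 0 H
  atom 10: C, bond orders sum to 3 (valence 4) → 1 H
  atom 11: C, bond orders sum to 3 (valence 4) → 1 H
  atom 12: C, bond orders sum to 4 (valence 4) → 0 H
  atom 13: F (halogen, monovalent) → 0 H
Totals → C:10, H:6, Cl:1, F:1, S:1.
In Hill order: C10H6ClFS.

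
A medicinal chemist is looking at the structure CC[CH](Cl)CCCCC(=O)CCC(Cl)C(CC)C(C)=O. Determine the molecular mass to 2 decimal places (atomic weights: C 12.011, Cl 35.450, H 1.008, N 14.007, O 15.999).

First, the molecular formula is C16H28Cl2O2 (counting implicit H from valence).
  C: 16 × 12.011 = 192.176
  Cl: 2 × 35.450 = 70.900
  H: 28 × 1.008 = 28.224
  O: 2 × 15.999 = 31.998
Sum: 16×12.011 + 2×35.450 + 28×1.008 + 2×15.999 = 323.298 → 323.30 g/mol.

323.30 g/mol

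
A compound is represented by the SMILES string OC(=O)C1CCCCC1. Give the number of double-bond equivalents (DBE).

Degree of unsaturation = (number of rings) + (number of π bonds).
Ring closures in the SMILES: 1.
π bonds: 1 double bond (each 1 DoU) → 1 DoU from unsaturation.
Total DoU = 1 + 1 = 2.

2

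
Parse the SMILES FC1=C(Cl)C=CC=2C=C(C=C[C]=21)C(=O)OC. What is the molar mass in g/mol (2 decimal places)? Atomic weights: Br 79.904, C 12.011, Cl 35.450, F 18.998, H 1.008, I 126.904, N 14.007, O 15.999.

First, the molecular formula is C12H8ClFO2 (counting implicit H from valence).
  C: 12 × 12.011 = 144.132
  Cl: 1 × 35.450 = 35.450
  F: 1 × 18.998 = 18.998
  H: 8 × 1.008 = 8.064
  O: 2 × 15.999 = 31.998
Sum: 12×12.011 + 1×35.450 + 1×18.998 + 8×1.008 + 2×15.999 = 238.642 → 238.64 g/mol.

238.64 g/mol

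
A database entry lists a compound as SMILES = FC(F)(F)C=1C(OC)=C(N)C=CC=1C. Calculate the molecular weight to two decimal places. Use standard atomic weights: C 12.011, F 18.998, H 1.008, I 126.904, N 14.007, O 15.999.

First, the molecular formula is C9H10F3NO (counting implicit H from valence).
  C: 9 × 12.011 = 108.099
  F: 3 × 18.998 = 56.994
  H: 10 × 1.008 = 10.080
  N: 1 × 14.007 = 14.007
  O: 1 × 15.999 = 15.999
Sum: 9×12.011 + 3×18.998 + 10×1.008 + 1×14.007 + 1×15.999 = 205.179 → 205.18 g/mol.

205.18 g/mol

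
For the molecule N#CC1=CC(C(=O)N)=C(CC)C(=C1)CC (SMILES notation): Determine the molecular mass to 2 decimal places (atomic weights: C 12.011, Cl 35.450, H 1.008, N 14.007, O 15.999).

First, the molecular formula is C12H14N2O (counting implicit H from valence).
  C: 12 × 12.011 = 144.132
  H: 14 × 1.008 = 14.112
  N: 2 × 14.007 = 28.014
  O: 1 × 15.999 = 15.999
Sum: 12×12.011 + 14×1.008 + 2×14.007 + 1×15.999 = 202.257 → 202.26 g/mol.

202.26 g/mol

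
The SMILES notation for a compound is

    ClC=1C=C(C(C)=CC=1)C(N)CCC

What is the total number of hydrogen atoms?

16

Walk through each heavy atom and fill implicit hydrogens from standard valence (C 4, N 3, O 2, S 2, halogen 1):
  atom 1: Cl (halogen, monovalent) → 0 H
  atom 2: C, bond orders sum to 4 (valence 4) → 0 H
  atom 3: C, bond orders sum to 3 (valence 4) → 1 H
  atom 4: C, bond orders sum to 4 (valence 4) → 0 H
  atom 5: C, bond orders sum to 4 (valence 4) → 0 H
  atom 6: C, bond orders sum to 1 (valence 4) → 3 H
  atom 7: C, bond orders sum to 3 (valence 4) → 1 H
  atom 8: C, bond orders sum to 3 (valence 4) → 1 H
  atom 9: C, bond orders sum to 3 (valence 4) → 1 H
  atom 10: N, bond orders sum to 1 (valence 3) → 2 H
  atom 11: C, bond orders sum to 2 (valence 4) → 2 H
  atom 12: C, bond orders sum to 2 (valence 4) → 2 H
  atom 13: C, bond orders sum to 1 (valence 4) → 3 H
Total hydrogens: 16.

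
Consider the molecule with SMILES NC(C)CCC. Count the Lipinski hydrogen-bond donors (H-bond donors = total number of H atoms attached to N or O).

Donors: find every N or O and count the H atoms it carries.
  atom 1 (N): bond orders sum to 1 → 2 H
Lipinski HBD = 2.

2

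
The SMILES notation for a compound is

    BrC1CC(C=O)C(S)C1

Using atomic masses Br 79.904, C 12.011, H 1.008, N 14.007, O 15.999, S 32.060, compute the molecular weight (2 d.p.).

First, the molecular formula is C6H9BrOS (counting implicit H from valence).
  Br: 1 × 79.904 = 79.904
  C: 6 × 12.011 = 72.066
  H: 9 × 1.008 = 9.072
  O: 1 × 15.999 = 15.999
  S: 1 × 32.060 = 32.060
Sum: 1×79.904 + 6×12.011 + 9×1.008 + 1×15.999 + 1×32.060 = 209.101 → 209.10 g/mol.

209.10 g/mol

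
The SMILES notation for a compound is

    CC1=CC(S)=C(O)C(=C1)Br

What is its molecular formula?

C7H7BrOS

Walk through each heavy atom and fill implicit hydrogens from standard valence (C 4, N 3, O 2, S 2, halogen 1):
  atom 1: C, bond orders sum to 1 (valence 4) → 3 H
  atom 2: C, bond orders sum to 4 (valence 4) → 0 H
  atom 3: C, bond orders sum to 3 (valence 4) → 1 H
  atom 4: C, bond orders sum to 4 (valence 4) → 0 H
  atom 5: S, bond orders sum to 1 (valence 2) → 1 H
  atom 6: C, bond orders sum to 4 (valence 4) → 0 H
  atom 7: O, bond orders sum to 1 (valence 2) → 1 H
  atom 8: C, bond orders sum to 4 (valence 4) → 0 H
  atom 9: C, bond orders sum to 3 (valence 4) → 1 H
  atom 10: Br (halogen, monovalent) → 0 H
Totals → C:7, H:7, Br:1, O:1, S:1.
In Hill order: C7H7BrOS.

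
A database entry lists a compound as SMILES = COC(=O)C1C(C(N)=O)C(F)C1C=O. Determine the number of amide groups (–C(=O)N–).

The amide motif appears at heavy-atom position 7 in the SMILES.
Other groups present: 1 aldehyde, 1 ester.
Amide count: 1.

1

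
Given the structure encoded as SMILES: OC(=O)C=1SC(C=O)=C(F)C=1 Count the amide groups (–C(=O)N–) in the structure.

Scan the SMILES for the amide motif — none present.
Groups that are present: 1 aldehyde, 1 carboxylic acid.

0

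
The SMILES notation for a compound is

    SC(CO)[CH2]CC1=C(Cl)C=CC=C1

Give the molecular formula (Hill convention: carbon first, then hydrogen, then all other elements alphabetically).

C10H13ClOS

Walk through each heavy atom and fill implicit hydrogens from standard valence (C 4, N 3, O 2, S 2, halogen 1):
  atom 1: S, bond orders sum to 1 (valence 2) → 1 H
  atom 2: C, bond orders sum to 3 (valence 4) → 1 H
  atom 3: C, bond orders sum to 2 (valence 4) → 2 H
  atom 4: O, bond orders sum to 1 (valence 2) → 1 H
  atom 5: C with explicit H count 2
  atom 6: C, bond orders sum to 2 (valence 4) → 2 H
  atom 7: C, bond orders sum to 4 (valence 4) → 0 H
  atom 8: C, bond orders sum to 4 (valence 4) → 0 H
  atom 9: Cl (halogen, monovalent) → 0 H
  atom 10: C, bond orders sum to 3 (valence 4) → 1 H
  atom 11: C, bond orders sum to 3 (valence 4) → 1 H
  atom 12: C, bond orders sum to 3 (valence 4) → 1 H
  atom 13: C, bond orders sum to 3 (valence 4) → 1 H
Totals → C:10, H:13, Cl:1, O:1, S:1.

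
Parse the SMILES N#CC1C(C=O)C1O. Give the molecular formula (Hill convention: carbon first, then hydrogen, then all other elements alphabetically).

Walk through each heavy atom and fill implicit hydrogens from standard valence (C 4, N 3, O 2, S 2, halogen 1):
  atom 1: N, bond orders sum to 3 (valence 3) → 0 H
  atom 2: C, bond orders sum to 4 (valence 4) → 0 H
  atom 3: C, bond orders sum to 3 (valence 4) → 1 H
  atom 4: C, bond orders sum to 3 (valence 4) → 1 H
  atom 5: C, bond orders sum to 3 (valence 4) → 1 H
  atom 6: O, bond orders sum to 2 (valence 2) → 0 H
  atom 7: C, bond orders sum to 3 (valence 4) → 1 H
  atom 8: O, bond orders sum to 1 (valence 2) → 1 H
Totals → C:5, H:5, N:1, O:2.

C5H5NO2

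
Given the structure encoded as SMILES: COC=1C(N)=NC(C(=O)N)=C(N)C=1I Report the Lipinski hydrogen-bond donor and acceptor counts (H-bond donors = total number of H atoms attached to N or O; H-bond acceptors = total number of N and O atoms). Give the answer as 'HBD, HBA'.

6, 6

Donors: find every N or O and count the H atoms it carries.
  atom 2 (O): bond orders sum to 2 → 0 H
  atom 5 (N): bond orders sum to 1 → 2 H
  atom 6 (N): bond orders sum to 3 → 0 H
  atom 9 (O): bond orders sum to 2 → 0 H
  atom 10 (N): bond orders sum to 1 → 2 H
  atom 12 (N): bond orders sum to 1 → 2 H
Lipinski HBD = 6.
Acceptors: N atoms = 4, O atoms = 2 → HBA = 6.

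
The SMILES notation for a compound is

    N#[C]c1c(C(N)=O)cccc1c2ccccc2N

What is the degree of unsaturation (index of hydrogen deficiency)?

Molecular formula: C14H11N3O.
DoU = (2C + 2 + N − H − X) / 2, where X is the halogen count and O/S are ignored.
    = (2·14 + 2 + 3 − 11 − 0) / 2 = 22 / 2 = 11.

11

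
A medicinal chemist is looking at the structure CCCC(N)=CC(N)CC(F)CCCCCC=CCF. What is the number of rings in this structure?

0

In SMILES, each pair of matching ring-closure digits denotes one ring-closing bond; the number of such bonds equals the number of independent rings.
Ring-closure bonds here: 0.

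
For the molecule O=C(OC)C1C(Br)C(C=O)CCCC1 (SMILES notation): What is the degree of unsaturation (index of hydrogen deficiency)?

3

Molecular formula: C10H15BrO3.
DoU = (2C + 2 + N − H − X) / 2, where X is the halogen count and O/S are ignored.
    = (2·10 + 2 + 0 − 15 − 1) / 2 = 6 / 2 = 3.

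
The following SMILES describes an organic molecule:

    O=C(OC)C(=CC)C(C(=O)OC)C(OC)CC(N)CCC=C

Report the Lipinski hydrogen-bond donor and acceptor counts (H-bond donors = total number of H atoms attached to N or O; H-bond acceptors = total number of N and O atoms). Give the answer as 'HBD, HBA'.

Donors: find every N or O and count the H atoms it carries.
  atom 1 (O): bond orders sum to 2 → 0 H
  atom 3 (O): bond orders sum to 2 → 0 H
  atom 10 (O): bond orders sum to 2 → 0 H
  atom 11 (O): bond orders sum to 2 → 0 H
  atom 14 (O): bond orders sum to 2 → 0 H
  atom 18 (N): bond orders sum to 1 → 2 H
Lipinski HBD = 2.
Acceptors: N atoms = 1, O atoms = 5 → HBA = 6.

2, 6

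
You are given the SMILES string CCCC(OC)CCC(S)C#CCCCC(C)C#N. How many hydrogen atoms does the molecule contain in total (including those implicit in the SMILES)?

27

Walk through each heavy atom and fill implicit hydrogens from standard valence (C 4, N 3, O 2, S 2, halogen 1):
  atom 1: C, bond orders sum to 1 (valence 4) → 3 H
  atom 2: C, bond orders sum to 2 (valence 4) → 2 H
  atom 3: C, bond orders sum to 2 (valence 4) → 2 H
  atom 4: C, bond orders sum to 3 (valence 4) → 1 H
  atom 5: O, bond orders sum to 2 (valence 2) → 0 H
  atom 6: C, bond orders sum to 1 (valence 4) → 3 H
  atom 7: C, bond orders sum to 2 (valence 4) → 2 H
  atom 8: C, bond orders sum to 2 (valence 4) → 2 H
  atom 9: C, bond orders sum to 3 (valence 4) → 1 H
  atom 10: S, bond orders sum to 1 (valence 2) → 1 H
  atom 11: C, bond orders sum to 4 (valence 4) → 0 H
  atom 12: C, bond orders sum to 4 (valence 4) → 0 H
  atom 13: C, bond orders sum to 2 (valence 4) → 2 H
  atom 14: C, bond orders sum to 2 (valence 4) → 2 H
  atom 15: C, bond orders sum to 2 (valence 4) → 2 H
  atom 16: C, bond orders sum to 3 (valence 4) → 1 H
  atom 17: C, bond orders sum to 1 (valence 4) → 3 H
  atom 18: C, bond orders sum to 4 (valence 4) → 0 H
  atom 19: N, bond orders sum to 3 (valence 3) → 0 H
Total hydrogens: 27.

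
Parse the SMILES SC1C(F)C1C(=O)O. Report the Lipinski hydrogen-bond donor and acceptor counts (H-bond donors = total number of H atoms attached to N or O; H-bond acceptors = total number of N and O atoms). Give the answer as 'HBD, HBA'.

Donors: find every N or O and count the H atoms it carries.
  atom 7 (O): bond orders sum to 2 → 0 H
  atom 8 (O): bond orders sum to 1 → 1 H
Lipinski HBD = 1.
Acceptors: N atoms = 0, O atoms = 2 → HBA = 2.

1, 2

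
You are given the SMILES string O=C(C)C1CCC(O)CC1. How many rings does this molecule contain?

In SMILES, each pair of matching ring-closure digits denotes one ring-closing bond; the number of such bonds equals the number of independent rings.
Ring-closure bonds here: 1.

1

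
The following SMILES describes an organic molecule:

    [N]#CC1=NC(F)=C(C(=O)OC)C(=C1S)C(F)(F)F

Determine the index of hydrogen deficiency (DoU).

7

Degree of unsaturation = (number of rings) + (number of π bonds).
Ring closures in the SMILES: 1.
π bonds: 4 double bonds (each 1 DoU), 1 triple bond (each 2 DoU) → 6 DoU from unsaturation.
Total DoU = 1 + 6 = 7.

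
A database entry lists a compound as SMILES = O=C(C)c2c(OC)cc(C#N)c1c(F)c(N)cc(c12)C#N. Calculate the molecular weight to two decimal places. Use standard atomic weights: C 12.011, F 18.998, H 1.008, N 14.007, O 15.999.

First, the molecular formula is C15H10FN3O2 (counting implicit H from valence).
  C: 15 × 12.011 = 180.165
  F: 1 × 18.998 = 18.998
  H: 10 × 1.008 = 10.080
  N: 3 × 14.007 = 42.021
  O: 2 × 15.999 = 31.998
Sum: 15×12.011 + 1×18.998 + 10×1.008 + 3×14.007 + 2×15.999 = 283.262 → 283.26 g/mol.

283.26 g/mol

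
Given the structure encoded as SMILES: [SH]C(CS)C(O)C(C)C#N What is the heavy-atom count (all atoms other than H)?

10

Every atom symbol written in the SMILES (organic subset) is one heavy atom; implicit H are not written.
Heavy atoms by element → C:6, N:1, O:1, S:2.
Total: 10.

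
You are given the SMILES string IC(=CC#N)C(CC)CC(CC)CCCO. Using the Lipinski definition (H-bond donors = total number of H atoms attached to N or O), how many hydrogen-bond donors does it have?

1

Donors: find every N or O and count the H atoms it carries.
  atom 5 (N): bond orders sum to 3 → 0 H
  atom 16 (O): bond orders sum to 1 → 1 H
Lipinski HBD = 1.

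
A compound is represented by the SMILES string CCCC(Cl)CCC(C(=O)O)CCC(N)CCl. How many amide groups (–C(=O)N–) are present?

0

Scan the SMILES for the amide motif — none present.
Groups that are present: 1 carboxylic acid, 1 primary amine.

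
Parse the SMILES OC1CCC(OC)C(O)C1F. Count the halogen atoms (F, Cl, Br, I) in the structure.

1

Halogen atoms appear at heavy-atom position 11 (1×F).
Other groups present: 1 ether, 2 hydroxyl.
Halogen count: 1.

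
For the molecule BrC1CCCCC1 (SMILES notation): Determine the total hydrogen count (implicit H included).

Walk through each heavy atom and fill implicit hydrogens from standard valence (C 4, N 3, O 2, S 2, halogen 1):
  atom 1: Br (halogen, monovalent) → 0 H
  atom 2: C, bond orders sum to 3 (valence 4) → 1 H
  atom 3: C, bond orders sum to 2 (valence 4) → 2 H
  atom 4: C, bond orders sum to 2 (valence 4) → 2 H
  atom 5: C, bond orders sum to 2 (valence 4) → 2 H
  atom 6: C, bond orders sum to 2 (valence 4) → 2 H
  atom 7: C, bond orders sum to 2 (valence 4) → 2 H
Total hydrogens: 11.

11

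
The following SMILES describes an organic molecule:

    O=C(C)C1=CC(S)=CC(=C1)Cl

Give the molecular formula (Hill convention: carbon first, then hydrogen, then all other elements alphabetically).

C8H7ClOS

Walk through each heavy atom and fill implicit hydrogens from standard valence (C 4, N 3, O 2, S 2, halogen 1):
  atom 1: O, bond orders sum to 2 (valence 2) → 0 H
  atom 2: C, bond orders sum to 4 (valence 4) → 0 H
  atom 3: C, bond orders sum to 1 (valence 4) → 3 H
  atom 4: C, bond orders sum to 4 (valence 4) → 0 H
  atom 5: C, bond orders sum to 3 (valence 4) → 1 H
  atom 6: C, bond orders sum to 4 (valence 4) → 0 H
  atom 7: S, bond orders sum to 1 (valence 2) → 1 H
  atom 8: C, bond orders sum to 3 (valence 4) → 1 H
  atom 9: C, bond orders sum to 4 (valence 4) → 0 H
  atom 10: C, bond orders sum to 3 (valence 4) → 1 H
  atom 11: Cl (halogen, monovalent) → 0 H
Totals → C:8, H:7, Cl:1, O:1, S:1.
In Hill order: C8H7ClOS.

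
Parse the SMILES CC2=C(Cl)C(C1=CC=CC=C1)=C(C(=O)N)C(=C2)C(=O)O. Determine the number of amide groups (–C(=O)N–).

1

The amide motif appears at heavy-atom position 13 in the SMILES.
Other groups present: 1 carboxylic acid.
Amide count: 1.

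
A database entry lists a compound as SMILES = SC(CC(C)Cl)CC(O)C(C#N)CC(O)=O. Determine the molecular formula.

Walk through each heavy atom and fill implicit hydrogens from standard valence (C 4, N 3, O 2, S 2, halogen 1):
  atom 1: S, bond orders sum to 1 (valence 2) → 1 H
  atom 2: C, bond orders sum to 3 (valence 4) → 1 H
  atom 3: C, bond orders sum to 2 (valence 4) → 2 H
  atom 4: C, bond orders sum to 3 (valence 4) → 1 H
  atom 5: C, bond orders sum to 1 (valence 4) → 3 H
  atom 6: Cl (halogen, monovalent) → 0 H
  atom 7: C, bond orders sum to 2 (valence 4) → 2 H
  atom 8: C, bond orders sum to 3 (valence 4) → 1 H
  atom 9: O, bond orders sum to 1 (valence 2) → 1 H
  atom 10: C, bond orders sum to 3 (valence 4) → 1 H
  atom 11: C, bond orders sum to 4 (valence 4) → 0 H
  atom 12: N, bond orders sum to 3 (valence 3) → 0 H
  atom 13: C, bond orders sum to 2 (valence 4) → 2 H
  atom 14: C, bond orders sum to 4 (valence 4) → 0 H
  atom 15: O, bond orders sum to 1 (valence 2) → 1 H
  atom 16: O, bond orders sum to 2 (valence 2) → 0 H
Totals → C:10, H:16, Cl:1, N:1, O:3, S:1.

C10H16ClNO3S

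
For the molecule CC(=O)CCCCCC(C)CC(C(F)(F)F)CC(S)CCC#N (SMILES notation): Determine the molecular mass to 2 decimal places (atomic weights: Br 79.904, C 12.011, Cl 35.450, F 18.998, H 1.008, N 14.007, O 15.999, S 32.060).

351.47 g/mol

First, the molecular formula is C17H28F3NOS (counting implicit H from valence).
  C: 17 × 12.011 = 204.187
  F: 3 × 18.998 = 56.994
  H: 28 × 1.008 = 28.224
  N: 1 × 14.007 = 14.007
  O: 1 × 15.999 = 15.999
  S: 1 × 32.060 = 32.060
Sum: 17×12.011 + 3×18.998 + 28×1.008 + 1×14.007 + 1×15.999 + 1×32.060 = 351.471 → 351.47 g/mol.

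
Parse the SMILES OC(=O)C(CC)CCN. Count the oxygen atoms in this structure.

Scan the SMILES for O atoms (remember two-letter symbols like Cl and Br are single atoms).
Oxygen count: 2.

2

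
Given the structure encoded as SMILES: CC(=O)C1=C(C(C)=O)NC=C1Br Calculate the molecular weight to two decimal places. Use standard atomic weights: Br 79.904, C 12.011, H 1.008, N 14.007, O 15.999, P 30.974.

230.06 g/mol

First, the molecular formula is C8H8BrNO2 (counting implicit H from valence).
  Br: 1 × 79.904 = 79.904
  C: 8 × 12.011 = 96.088
  H: 8 × 1.008 = 8.064
  N: 1 × 14.007 = 14.007
  O: 2 × 15.999 = 31.998
Sum: 1×79.904 + 8×12.011 + 8×1.008 + 1×14.007 + 2×15.999 = 230.061 → 230.06 g/mol.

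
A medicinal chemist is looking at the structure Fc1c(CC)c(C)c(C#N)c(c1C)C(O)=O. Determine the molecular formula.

C12H12FNO2

Walk through each heavy atom and fill implicit hydrogens from standard valence (C 4, N 3, O 2, S 2, halogen 1); for lowercase aromatic atoms, an aromatic c carries 1 H when it has two neighbours and 0 H with three, and aromatic n carries 0 H:
  atom 1: F (halogen, monovalent) → 0 H
  atom 2: aromatic c, 3 neighbours → 0 H
  atom 3: aromatic c, 3 neighbours → 0 H
  atom 4: C, bond orders sum to 2 (valence 4) → 2 H
  atom 5: C, bond orders sum to 1 (valence 4) → 3 H
  atom 6: aromatic c, 3 neighbours → 0 H
  atom 7: C, bond orders sum to 1 (valence 4) → 3 H
  atom 8: aromatic c, 3 neighbours → 0 H
  atom 9: C, bond orders sum to 4 (valence 4) → 0 H
  atom 10: N, bond orders sum to 3 (valence 3) → 0 H
  atom 11: aromatic c, 3 neighbours → 0 H
  atom 12: aromatic c, 3 neighbours → 0 H
  atom 13: C, bond orders sum to 1 (valence 4) → 3 H
  atom 14: C, bond orders sum to 4 (valence 4) → 0 H
  atom 15: O, bond orders sum to 1 (valence 2) → 1 H
  atom 16: O, bond orders sum to 2 (valence 2) → 0 H
Totals → C:12, H:12, F:1, N:1, O:2.
In Hill order: C12H12FNO2.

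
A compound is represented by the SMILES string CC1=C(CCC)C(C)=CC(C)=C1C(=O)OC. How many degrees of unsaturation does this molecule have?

Molecular formula: C14H20O2.
DoU = (2C + 2 + N − H − X) / 2, where X is the halogen count and O/S are ignored.
    = (2·14 + 2 + 0 − 20 − 0) / 2 = 10 / 2 = 5.

5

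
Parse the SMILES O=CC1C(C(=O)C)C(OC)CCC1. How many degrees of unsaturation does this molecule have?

3

Degree of unsaturation = (number of rings) + (number of π bonds).
Ring closures in the SMILES: 1.
π bonds: 2 double bonds (each 1 DoU) → 2 DoU from unsaturation.
Total DoU = 1 + 2 = 3.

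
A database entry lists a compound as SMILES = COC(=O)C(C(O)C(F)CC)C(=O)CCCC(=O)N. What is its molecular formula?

Walk through each heavy atom and fill implicit hydrogens from standard valence (C 4, N 3, O 2, S 2, halogen 1):
  atom 1: C, bond orders sum to 1 (valence 4) → 3 H
  atom 2: O, bond orders sum to 2 (valence 2) → 0 H
  atom 3: C, bond orders sum to 4 (valence 4) → 0 H
  atom 4: O, bond orders sum to 2 (valence 2) → 0 H
  atom 5: C, bond orders sum to 3 (valence 4) → 1 H
  atom 6: C, bond orders sum to 3 (valence 4) → 1 H
  atom 7: O, bond orders sum to 1 (valence 2) → 1 H
  atom 8: C, bond orders sum to 3 (valence 4) → 1 H
  atom 9: F (halogen, monovalent) → 0 H
  atom 10: C, bond orders sum to 2 (valence 4) → 2 H
  atom 11: C, bond orders sum to 1 (valence 4) → 3 H
  atom 12: C, bond orders sum to 4 (valence 4) → 0 H
  atom 13: O, bond orders sum to 2 (valence 2) → 0 H
  atom 14: C, bond orders sum to 2 (valence 4) → 2 H
  atom 15: C, bond orders sum to 2 (valence 4) → 2 H
  atom 16: C, bond orders sum to 2 (valence 4) → 2 H
  atom 17: C, bond orders sum to 4 (valence 4) → 0 H
  atom 18: O, bond orders sum to 2 (valence 2) → 0 H
  atom 19: N, bond orders sum to 1 (valence 3) → 2 H
Totals → C:12, H:20, F:1, N:1, O:5.

C12H20FNO5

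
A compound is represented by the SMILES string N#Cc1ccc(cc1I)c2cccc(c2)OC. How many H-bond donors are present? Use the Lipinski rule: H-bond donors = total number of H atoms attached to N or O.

Donors: find every N or O and count the H atoms it carries.
  atom 1 (N): bond orders sum to 3 → 0 H
  atom 16 (O): bond orders sum to 2 → 0 H
Lipinski HBD = 0.

0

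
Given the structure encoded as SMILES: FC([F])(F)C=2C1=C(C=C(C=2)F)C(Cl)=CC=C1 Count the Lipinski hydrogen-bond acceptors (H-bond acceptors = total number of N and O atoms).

0

N atoms: 0; O atoms: 0.
Lipinski HBA = 0 + 0 = 0.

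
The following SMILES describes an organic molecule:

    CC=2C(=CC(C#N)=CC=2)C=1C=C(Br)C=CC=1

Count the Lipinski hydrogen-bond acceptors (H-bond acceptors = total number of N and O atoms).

N atoms: 1; O atoms: 0.
Lipinski HBA = 1 + 0 = 1.

1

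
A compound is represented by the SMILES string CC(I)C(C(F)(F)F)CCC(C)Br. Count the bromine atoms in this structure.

Scan the SMILES for Br atoms (remember two-letter symbols like Cl and Br are single atoms).
Bromine count: 1.

1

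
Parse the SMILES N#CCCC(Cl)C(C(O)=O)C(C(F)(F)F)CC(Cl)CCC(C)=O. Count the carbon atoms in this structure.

Count every carbon token in the SMILES (each C, including those in ring-closure positions and inside branches).
Carbon count: 14.

14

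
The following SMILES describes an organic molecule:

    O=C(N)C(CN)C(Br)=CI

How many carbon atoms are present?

5

Count every carbon token in the SMILES (each C, including those in ring-closure positions and inside branches).
Carbon count: 5.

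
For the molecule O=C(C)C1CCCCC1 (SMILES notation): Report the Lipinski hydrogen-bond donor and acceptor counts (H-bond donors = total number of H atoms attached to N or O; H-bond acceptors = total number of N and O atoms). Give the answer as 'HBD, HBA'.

Donors: find every N or O and count the H atoms it carries.
  atom 1 (O): bond orders sum to 2 → 0 H
Lipinski HBD = 0.
Acceptors: N atoms = 0, O atoms = 1 → HBA = 1.

0, 1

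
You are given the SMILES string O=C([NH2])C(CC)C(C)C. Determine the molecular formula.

Walk through each heavy atom and fill implicit hydrogens from standard valence (C 4, N 3, O 2, S 2, halogen 1):
  atom 1: O, bond orders sum to 2 (valence 2) → 0 H
  atom 2: C, bond orders sum to 4 (valence 4) → 0 H
  atom 3: N with explicit H count 2
  atom 4: C, bond orders sum to 3 (valence 4) → 1 H
  atom 5: C, bond orders sum to 2 (valence 4) → 2 H
  atom 6: C, bond orders sum to 1 (valence 4) → 3 H
  atom 7: C, bond orders sum to 3 (valence 4) → 1 H
  atom 8: C, bond orders sum to 1 (valence 4) → 3 H
  atom 9: C, bond orders sum to 1 (valence 4) → 3 H
Totals → C:7, H:15, N:1, O:1.

C7H15NO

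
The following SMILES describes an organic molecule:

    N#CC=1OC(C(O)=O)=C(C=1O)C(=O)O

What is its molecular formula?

C7H3NO6

Walk through each heavy atom and fill implicit hydrogens from standard valence (C 4, N 3, O 2, S 2, halogen 1):
  atom 1: N, bond orders sum to 3 (valence 3) → 0 H
  atom 2: C, bond orders sum to 4 (valence 4) → 0 H
  atom 3: C, bond orders sum to 4 (valence 4) → 0 H
  atom 4: O, bond orders sum to 2 (valence 2) → 0 H
  atom 5: C, bond orders sum to 4 (valence 4) → 0 H
  atom 6: C, bond orders sum to 4 (valence 4) → 0 H
  atom 7: O, bond orders sum to 1 (valence 2) → 1 H
  atom 8: O, bond orders sum to 2 (valence 2) → 0 H
  atom 9: C, bond orders sum to 4 (valence 4) → 0 H
  atom 10: C, bond orders sum to 4 (valence 4) → 0 H
  atom 11: O, bond orders sum to 1 (valence 2) → 1 H
  atom 12: C, bond orders sum to 4 (valence 4) → 0 H
  atom 13: O, bond orders sum to 2 (valence 2) → 0 H
  atom 14: O, bond orders sum to 1 (valence 2) → 1 H
Totals → C:7, H:3, N:1, O:6.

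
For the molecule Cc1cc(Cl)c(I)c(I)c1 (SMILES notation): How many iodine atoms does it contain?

Scan the SMILES for I atoms (remember two-letter symbols like Cl and Br are single atoms).
Iodine count: 2.

2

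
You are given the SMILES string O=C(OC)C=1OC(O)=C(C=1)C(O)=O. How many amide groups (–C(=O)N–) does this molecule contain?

0

Scan the SMILES for the amide motif — none present.
Groups that are present: 1 carboxylic acid, 1 ester, 1 hydroxyl.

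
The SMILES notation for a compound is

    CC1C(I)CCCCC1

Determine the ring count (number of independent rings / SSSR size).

In SMILES, each pair of matching ring-closure digits denotes one ring-closing bond; the number of such bonds equals the number of independent rings.
Ring-closure bonds here: 1.

1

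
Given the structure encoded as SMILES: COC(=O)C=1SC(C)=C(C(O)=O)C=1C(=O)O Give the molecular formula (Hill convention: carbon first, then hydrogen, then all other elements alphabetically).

Walk through each heavy atom and fill implicit hydrogens from standard valence (C 4, N 3, O 2, S 2, halogen 1):
  atom 1: C, bond orders sum to 1 (valence 4) → 3 H
  atom 2: O, bond orders sum to 2 (valence 2) → 0 H
  atom 3: C, bond orders sum to 4 (valence 4) → 0 H
  atom 4: O, bond orders sum to 2 (valence 2) → 0 H
  atom 5: C, bond orders sum to 4 (valence 4) → 0 H
  atom 6: S, bond orders sum to 2 (valence 2) → 0 H
  atom 7: C, bond orders sum to 4 (valence 4) → 0 H
  atom 8: C, bond orders sum to 1 (valence 4) → 3 H
  atom 9: C, bond orders sum to 4 (valence 4) → 0 H
  atom 10: C, bond orders sum to 4 (valence 4) → 0 H
  atom 11: O, bond orders sum to 1 (valence 2) → 1 H
  atom 12: O, bond orders sum to 2 (valence 2) → 0 H
  atom 13: C, bond orders sum to 4 (valence 4) → 0 H
  atom 14: C, bond orders sum to 4 (valence 4) → 0 H
  atom 15: O, bond orders sum to 2 (valence 2) → 0 H
  atom 16: O, bond orders sum to 1 (valence 2) → 1 H
Totals → C:9, H:8, O:6, S:1.
In Hill order: C9H8O6S.

C9H8O6S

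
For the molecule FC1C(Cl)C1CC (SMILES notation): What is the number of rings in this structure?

1

In SMILES, each pair of matching ring-closure digits denotes one ring-closing bond; the number of such bonds equals the number of independent rings.
Ring-closure bonds here: 1.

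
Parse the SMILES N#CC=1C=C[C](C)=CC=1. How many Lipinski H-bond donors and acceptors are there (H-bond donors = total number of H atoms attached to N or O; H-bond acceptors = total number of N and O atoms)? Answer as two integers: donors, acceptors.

0, 1

Donors: find every N or O and count the H atoms it carries.
  atom 1 (N): bond orders sum to 3 → 0 H
Lipinski HBD = 0.
Acceptors: N atoms = 1, O atoms = 0 → HBA = 1.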